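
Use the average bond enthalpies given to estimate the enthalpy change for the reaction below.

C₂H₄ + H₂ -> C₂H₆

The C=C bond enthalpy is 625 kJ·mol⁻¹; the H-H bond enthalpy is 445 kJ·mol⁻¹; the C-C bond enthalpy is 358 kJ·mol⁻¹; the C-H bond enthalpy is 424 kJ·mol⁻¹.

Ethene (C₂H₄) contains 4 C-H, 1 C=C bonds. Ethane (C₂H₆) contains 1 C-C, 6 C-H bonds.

ΔH ≈ −136 kJ

Bonds broken (reactants):
  C-H: 4 × 424 = 1696
  C=C: 1 × 625 = 625
  H-H: 1 × 445 = 445
  Σ(broken) = 2766 kJ
Bonds formed (products):
  C-C: 1 × 358 = 358
  C-H: 6 × 424 = 2544
  Σ(formed) = 2902 kJ
ΔH = Σ(broken) − Σ(formed) = 2766 − 2902 = −136 kJ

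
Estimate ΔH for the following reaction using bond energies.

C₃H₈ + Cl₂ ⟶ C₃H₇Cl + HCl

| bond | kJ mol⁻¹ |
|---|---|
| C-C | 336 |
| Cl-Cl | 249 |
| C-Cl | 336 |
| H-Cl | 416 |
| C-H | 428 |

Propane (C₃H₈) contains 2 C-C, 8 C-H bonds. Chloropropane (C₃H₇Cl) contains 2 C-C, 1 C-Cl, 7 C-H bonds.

Bonds broken (reactants):
  C-C: 2 × 336 = 672
  C-H: 8 × 428 = 3424
  Cl-Cl: 1 × 249 = 249
  Σ(broken) = 4345 kJ
Bonds formed (products):
  C-C: 2 × 336 = 672
  C-Cl: 1 × 336 = 336
  C-H: 7 × 428 = 2996
  H-Cl: 1 × 416 = 416
  Σ(formed) = 4420 kJ
ΔH = Σ(broken) − Σ(formed) = 4345 − 4420 = −75 kJ

ΔH ≈ −75 kJ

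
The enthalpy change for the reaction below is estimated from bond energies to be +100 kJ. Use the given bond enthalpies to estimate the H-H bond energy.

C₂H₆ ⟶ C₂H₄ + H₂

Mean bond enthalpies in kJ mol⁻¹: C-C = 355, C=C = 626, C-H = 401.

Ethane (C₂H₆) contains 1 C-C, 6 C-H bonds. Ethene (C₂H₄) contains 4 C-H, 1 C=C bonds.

D(H-H) ≈ 431 kJ/mol

Let D be the H-H bond energy.
Σ(broken) = 1×355 + 6×401 = 2761
Σ(formed) = 4×401 + 1×626 + 1×D = 2230 + D
ΔH = Σ(broken) − Σ(formed) = (2761) − (2230 + D) = +531 − D
Setting this equal to +100 kJ gives D = 431 kJ/mol.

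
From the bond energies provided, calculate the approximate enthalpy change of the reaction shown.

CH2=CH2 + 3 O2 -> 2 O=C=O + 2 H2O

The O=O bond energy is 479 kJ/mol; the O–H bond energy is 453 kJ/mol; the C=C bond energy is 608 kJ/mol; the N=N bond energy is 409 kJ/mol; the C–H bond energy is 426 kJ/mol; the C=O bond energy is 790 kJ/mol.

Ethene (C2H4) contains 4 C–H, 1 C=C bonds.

Bonds broken (reactants):
  C–H: 4 × 426 = 1704
  C=C: 1 × 608 = 608
  O=O: 3 × 479 = 1437
  Σ(broken) = 3749 kJ
Bonds formed (products):
  C=O: 4 × 790 = 3160
  O–H: 4 × 453 = 1812
  Σ(formed) = 4972 kJ
ΔH = Σ(broken) − Σ(formed) = 3749 − 4972 = −1223 kJ

ΔH ≈ −1223 kJ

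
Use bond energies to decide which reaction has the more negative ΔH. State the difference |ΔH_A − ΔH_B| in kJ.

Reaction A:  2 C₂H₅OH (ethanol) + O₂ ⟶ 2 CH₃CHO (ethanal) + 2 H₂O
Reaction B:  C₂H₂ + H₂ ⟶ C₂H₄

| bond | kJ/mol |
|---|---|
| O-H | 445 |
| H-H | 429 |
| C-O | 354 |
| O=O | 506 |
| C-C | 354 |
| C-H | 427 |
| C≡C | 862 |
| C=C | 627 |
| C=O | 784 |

Reaction A:
  Bonds broken (reactants):
    C-C: 2 × 354 = 708
    C-H: 10 × 427 = 4270
    C-O: 2 × 354 = 708
    O-H: 2 × 445 = 890
    O=O: 1 × 506 = 506
    Σ(broken) = 7082 kJ
  Bonds formed (products):
    C-C: 2 × 354 = 708
    C-H: 8 × 427 = 3416
    C=O: 2 × 784 = 1568
    O-H: 4 × 445 = 1780
    Σ(formed) = 7472 kJ
  ΔH_A = 7082 − 7472 = −390 kJ
Reaction B:
  Bonds broken (reactants):
    C≡C: 1 × 862 = 862
    C-H: 2 × 427 = 854
    H-H: 1 × 429 = 429
    Σ(broken) = 2145 kJ
  Bonds formed (products):
    C-H: 4 × 427 = 1708
    C=C: 1 × 627 = 627
    Σ(formed) = 2335 kJ
  ΔH_B = 2145 − 2335 = −190 kJ
ΔH_A − ΔH_B = −200 kJ, so reaction A has the more negative ΔH; |ΔH_A − ΔH_B| = 200 kJ.

Reaction A, by 200 kJ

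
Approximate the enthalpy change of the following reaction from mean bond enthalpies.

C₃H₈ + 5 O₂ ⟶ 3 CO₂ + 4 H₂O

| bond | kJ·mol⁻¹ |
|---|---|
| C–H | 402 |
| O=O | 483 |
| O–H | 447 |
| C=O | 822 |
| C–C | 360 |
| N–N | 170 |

Bonds broken (reactants):
  C–C: 2 × 360 = 720
  C–H: 8 × 402 = 3216
  O=O: 5 × 483 = 2415
  Σ(broken) = 6351 kJ
Bonds formed (products):
  C=O: 6 × 822 = 4932
  O–H: 8 × 447 = 3576
  Σ(formed) = 8508 kJ
ΔH = Σ(broken) − Σ(formed) = 6351 − 8508 = −2157 kJ

ΔH ≈ −2157 kJ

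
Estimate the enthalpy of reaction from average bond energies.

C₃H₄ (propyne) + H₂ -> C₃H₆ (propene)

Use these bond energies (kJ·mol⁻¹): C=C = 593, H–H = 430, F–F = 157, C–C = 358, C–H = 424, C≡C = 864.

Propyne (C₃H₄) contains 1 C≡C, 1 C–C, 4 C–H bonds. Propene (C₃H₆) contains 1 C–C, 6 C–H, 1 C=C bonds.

ΔH ≈ −147 kJ

Bonds broken (reactants):
  C≡C: 1 × 864 = 864
  C–C: 1 × 358 = 358
  C–H: 4 × 424 = 1696
  H–H: 1 × 430 = 430
  Σ(broken) = 3348 kJ
Bonds formed (products):
  C–C: 1 × 358 = 358
  C–H: 6 × 424 = 2544
  C=C: 1 × 593 = 593
  Σ(formed) = 3495 kJ
ΔH = Σ(broken) − Σ(formed) = 3348 − 3495 = −147 kJ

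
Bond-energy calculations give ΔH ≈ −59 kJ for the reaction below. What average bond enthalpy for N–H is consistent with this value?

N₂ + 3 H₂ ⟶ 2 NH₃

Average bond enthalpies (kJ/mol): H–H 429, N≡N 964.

D(N–H) ≈ 385 kJ/mol

Let D be the N–H bond energy.
Σ(broken) = 3×429 + 1×964 = 2251
Σ(formed) = 6×D = 6D
ΔH = Σ(broken) − Σ(formed) = (2251) − (6D) = +2251 − 6D
Setting this equal to −59 kJ gives 6D = 2310, so D = 385 kJ/mol.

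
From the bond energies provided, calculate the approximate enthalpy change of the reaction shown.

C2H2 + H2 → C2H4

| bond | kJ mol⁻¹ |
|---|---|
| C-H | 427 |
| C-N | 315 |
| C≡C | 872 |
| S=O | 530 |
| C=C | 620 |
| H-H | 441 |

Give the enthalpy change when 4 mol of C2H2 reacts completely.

ΔH = −644 kJ

Bonds broken (reactants):
  C≡C: 1 × 872 = 872
  C-H: 2 × 427 = 854
  H-H: 1 × 441 = 441
  Σ(broken) = 2167 kJ
Bonds formed (products):
  C-H: 4 × 427 = 1708
  C=C: 1 × 620 = 620
  Σ(formed) = 2328 kJ
ΔH = Σ(broken) − Σ(formed) = 2167 − 2328 = −161 kJ
For 4× the reaction as written: 4 × (−161) = −644 kJ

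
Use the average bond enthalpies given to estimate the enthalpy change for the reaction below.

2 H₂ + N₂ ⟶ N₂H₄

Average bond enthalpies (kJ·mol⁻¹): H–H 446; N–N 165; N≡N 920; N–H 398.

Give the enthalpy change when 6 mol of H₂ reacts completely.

Bonds broken (reactants):
  H–H: 2 × 446 = 892
  N≡N: 1 × 920 = 920
  Σ(broken) = 1812 kJ
Bonds formed (products):
  N–H: 4 × 398 = 1592
  N–N: 1 × 165 = 165
  Σ(formed) = 1757 kJ
ΔH = Σ(broken) − Σ(formed) = 1812 − 1757 = +55 kJ
For 3× the reaction as written: 3 × (+55) = +165 kJ

ΔH = +165 kJ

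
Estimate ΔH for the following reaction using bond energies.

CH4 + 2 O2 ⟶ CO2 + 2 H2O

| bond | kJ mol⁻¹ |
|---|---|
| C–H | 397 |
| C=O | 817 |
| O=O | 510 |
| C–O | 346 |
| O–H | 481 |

Bonds broken (reactants):
  C–H: 4 × 397 = 1588
  O=O: 2 × 510 = 1020
  Σ(broken) = 2608 kJ
Bonds formed (products):
  C=O: 2 × 817 = 1634
  O–H: 4 × 481 = 1924
  Σ(formed) = 3558 kJ
ΔH = Σ(broken) − Σ(formed) = 2608 − 3558 = −950 kJ

ΔH ≈ −950 kJ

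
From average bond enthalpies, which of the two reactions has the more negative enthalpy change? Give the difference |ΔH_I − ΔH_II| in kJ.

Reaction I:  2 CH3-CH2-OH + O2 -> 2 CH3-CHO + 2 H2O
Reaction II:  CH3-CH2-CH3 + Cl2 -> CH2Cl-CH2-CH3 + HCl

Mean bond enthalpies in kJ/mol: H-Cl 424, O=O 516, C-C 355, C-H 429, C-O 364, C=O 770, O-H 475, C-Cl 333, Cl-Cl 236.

Reaction I:
  Bonds broken (reactants):
    C-C: 2 × 355 = 710
    C-H: 10 × 429 = 4290
    C-O: 2 × 364 = 728
    O-H: 2 × 475 = 950
    O=O: 1 × 516 = 516
    Σ(broken) = 7194 kJ
  Bonds formed (products):
    C-C: 2 × 355 = 710
    C-H: 8 × 429 = 3432
    C=O: 2 × 770 = 1540
    O-H: 4 × 475 = 1900
    Σ(formed) = 7582 kJ
  ΔH_I = 7194 − 7582 = −388 kJ
Reaction II:
  Bonds broken (reactants):
    C-C: 2 × 355 = 710
    C-H: 8 × 429 = 3432
    Cl-Cl: 1 × 236 = 236
    Σ(broken) = 4378 kJ
  Bonds formed (products):
    C-C: 2 × 355 = 710
    C-Cl: 1 × 333 = 333
    C-H: 7 × 429 = 3003
    H-Cl: 1 × 424 = 424
    Σ(formed) = 4470 kJ
  ΔH_II = 4378 − 4470 = −92 kJ
ΔH_I − ΔH_II = −296 kJ, so reaction I has the more negative ΔH; |ΔH_I − ΔH_II| = 296 kJ.

Reaction I, by 296 kJ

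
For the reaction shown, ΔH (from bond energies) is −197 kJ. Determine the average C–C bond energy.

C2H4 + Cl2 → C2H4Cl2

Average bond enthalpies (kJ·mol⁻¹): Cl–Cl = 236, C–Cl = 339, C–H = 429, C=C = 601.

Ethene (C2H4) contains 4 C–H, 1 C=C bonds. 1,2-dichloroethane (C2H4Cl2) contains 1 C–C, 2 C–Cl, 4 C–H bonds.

Let D be the C–C bond energy.
Σ(broken) = 4×429 + 1×601 + 1×236 = 2553
Σ(formed) = 1×D + 2×339 + 4×429 = 2394 + D
ΔH = Σ(broken) − Σ(formed) = (2553) − (2394 + D) = +159 − D
Setting this equal to −197 kJ gives D = 356 kJ/mol.

D(C–C) ≈ 356 kJ/mol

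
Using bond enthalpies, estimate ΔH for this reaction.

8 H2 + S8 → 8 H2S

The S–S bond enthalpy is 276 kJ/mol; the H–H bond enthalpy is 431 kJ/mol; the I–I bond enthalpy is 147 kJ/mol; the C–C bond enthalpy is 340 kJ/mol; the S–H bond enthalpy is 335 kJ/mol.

Bonds broken (reactants):
  H–H: 8 × 431 = 3448
  S–S: 8 × 276 = 2208
  Σ(broken) = 5656 kJ
Bonds formed (products):
  S–H: 16 × 335 = 5360
  Σ(formed) = 5360 kJ
ΔH = Σ(broken) − Σ(formed) = 5656 − 5360 = +296 kJ

ΔH ≈ +296 kJ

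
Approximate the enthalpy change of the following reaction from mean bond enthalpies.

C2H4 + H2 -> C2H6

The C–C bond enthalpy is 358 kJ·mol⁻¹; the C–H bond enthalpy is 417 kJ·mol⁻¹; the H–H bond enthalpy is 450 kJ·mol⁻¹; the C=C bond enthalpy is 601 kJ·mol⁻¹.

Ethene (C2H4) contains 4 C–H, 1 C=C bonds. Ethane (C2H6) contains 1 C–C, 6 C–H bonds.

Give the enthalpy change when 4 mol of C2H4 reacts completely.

Bonds broken (reactants):
  C–H: 4 × 417 = 1668
  C=C: 1 × 601 = 601
  H–H: 1 × 450 = 450
  Σ(broken) = 2719 kJ
Bonds formed (products):
  C–C: 1 × 358 = 358
  C–H: 6 × 417 = 2502
  Σ(formed) = 2860 kJ
ΔH = Σ(broken) − Σ(formed) = 2719 − 2860 = −141 kJ
For 4× the reaction as written: 4 × (−141) = −564 kJ

ΔH = −564 kJ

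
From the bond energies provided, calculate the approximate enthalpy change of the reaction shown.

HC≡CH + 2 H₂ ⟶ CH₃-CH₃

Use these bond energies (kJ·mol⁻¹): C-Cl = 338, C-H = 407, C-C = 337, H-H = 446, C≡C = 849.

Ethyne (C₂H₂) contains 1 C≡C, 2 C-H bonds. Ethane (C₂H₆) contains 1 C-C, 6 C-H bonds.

Bonds broken (reactants):
  C≡C: 1 × 849 = 849
  C-H: 2 × 407 = 814
  H-H: 2 × 446 = 892
  Σ(broken) = 2555 kJ
Bonds formed (products):
  C-C: 1 × 337 = 337
  C-H: 6 × 407 = 2442
  Σ(formed) = 2779 kJ
ΔH = Σ(broken) − Σ(formed) = 2555 − 2779 = −224 kJ

ΔH ≈ −224 kJ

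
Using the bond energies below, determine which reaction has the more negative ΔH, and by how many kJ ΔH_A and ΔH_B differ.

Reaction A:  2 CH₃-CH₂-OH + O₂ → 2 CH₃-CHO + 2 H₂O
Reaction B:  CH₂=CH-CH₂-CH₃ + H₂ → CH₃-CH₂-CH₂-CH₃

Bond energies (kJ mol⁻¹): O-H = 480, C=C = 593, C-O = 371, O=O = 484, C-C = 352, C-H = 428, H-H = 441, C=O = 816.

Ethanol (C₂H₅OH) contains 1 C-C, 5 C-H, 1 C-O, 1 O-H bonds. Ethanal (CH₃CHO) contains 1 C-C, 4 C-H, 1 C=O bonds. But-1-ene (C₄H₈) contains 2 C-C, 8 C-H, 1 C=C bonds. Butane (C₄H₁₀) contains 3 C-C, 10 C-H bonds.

Reaction A, by 336 kJ

Reaction A:
  Bonds broken (reactants):
    C-C: 2 × 352 = 704
    C-H: 10 × 428 = 4280
    C-O: 2 × 371 = 742
    O-H: 2 × 480 = 960
    O=O: 1 × 484 = 484
    Σ(broken) = 7170 kJ
  Bonds formed (products):
    C-C: 2 × 352 = 704
    C-H: 8 × 428 = 3424
    C=O: 2 × 816 = 1632
    O-H: 4 × 480 = 1920
    Σ(formed) = 7680 kJ
  ΔH_A = 7170 − 7680 = −510 kJ
Reaction B:
  Bonds broken (reactants):
    C-C: 2 × 352 = 704
    C-H: 8 × 428 = 3424
    C=C: 1 × 593 = 593
    H-H: 1 × 441 = 441
    Σ(broken) = 5162 kJ
  Bonds formed (products):
    C-C: 3 × 352 = 1056
    C-H: 10 × 428 = 4280
    Σ(formed) = 5336 kJ
  ΔH_B = 5162 − 5336 = −174 kJ
ΔH_A − ΔH_B = −336 kJ, so reaction A has the more negative ΔH; |ΔH_A − ΔH_B| = 336 kJ.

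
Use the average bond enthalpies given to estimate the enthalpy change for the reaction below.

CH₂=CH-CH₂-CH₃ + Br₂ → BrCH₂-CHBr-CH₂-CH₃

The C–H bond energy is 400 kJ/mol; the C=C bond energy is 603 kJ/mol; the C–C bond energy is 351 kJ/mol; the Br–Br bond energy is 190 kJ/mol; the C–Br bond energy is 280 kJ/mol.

ΔH ≈ −118 kJ

Bonds broken (reactants):
  Br–Br: 1 × 190 = 190
  C–C: 2 × 351 = 702
  C–H: 8 × 400 = 3200
  C=C: 1 × 603 = 603
  Σ(broken) = 4695 kJ
Bonds formed (products):
  C–Br: 2 × 280 = 560
  C–C: 3 × 351 = 1053
  C–H: 8 × 400 = 3200
  Σ(formed) = 4813 kJ
ΔH = Σ(broken) − Σ(formed) = 4695 − 4813 = −118 kJ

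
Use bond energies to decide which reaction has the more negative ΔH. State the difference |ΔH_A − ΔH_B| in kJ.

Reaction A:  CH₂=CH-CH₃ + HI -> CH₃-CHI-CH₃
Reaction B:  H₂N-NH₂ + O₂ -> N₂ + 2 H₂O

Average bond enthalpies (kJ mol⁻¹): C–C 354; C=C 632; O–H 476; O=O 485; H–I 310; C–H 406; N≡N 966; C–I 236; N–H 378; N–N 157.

Reaction A:
  Bonds broken (reactants):
    C–C: 1 × 354 = 354
    C–H: 6 × 406 = 2436
    C=C: 1 × 632 = 632
    H–I: 1 × 310 = 310
    Σ(broken) = 3732 kJ
  Bonds formed (products):
    C–C: 2 × 354 = 708
    C–H: 7 × 406 = 2842
    C–I: 1 × 236 = 236
    Σ(formed) = 3786 kJ
  ΔH_A = 3732 − 3786 = −54 kJ
Reaction B:
  Bonds broken (reactants):
    N–H: 4 × 378 = 1512
    N–N: 1 × 157 = 157
    O=O: 1 × 485 = 485
    Σ(broken) = 2154 kJ
  Bonds formed (products):
    N≡N: 1 × 966 = 966
    O–H: 4 × 476 = 1904
    Σ(formed) = 2870 kJ
  ΔH_B = 2154 − 2870 = −716 kJ
ΔH_A − ΔH_B = +662 kJ, so reaction B has the more negative ΔH; |ΔH_A − ΔH_B| = 662 kJ.

Reaction B, by 662 kJ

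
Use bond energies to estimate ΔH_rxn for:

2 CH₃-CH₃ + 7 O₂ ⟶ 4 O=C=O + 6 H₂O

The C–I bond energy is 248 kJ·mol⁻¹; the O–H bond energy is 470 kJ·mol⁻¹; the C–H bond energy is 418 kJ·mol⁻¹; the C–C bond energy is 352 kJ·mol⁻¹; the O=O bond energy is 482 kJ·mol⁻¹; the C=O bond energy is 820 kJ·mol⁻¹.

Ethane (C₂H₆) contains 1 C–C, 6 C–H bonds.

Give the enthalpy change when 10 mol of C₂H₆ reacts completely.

ΔH = −15530 kJ

Bonds broken (reactants):
  C–C: 2 × 352 = 704
  C–H: 12 × 418 = 5016
  O=O: 7 × 482 = 3374
  Σ(broken) = 9094 kJ
Bonds formed (products):
  C=O: 8 × 820 = 6560
  O–H: 12 × 470 = 5640
  Σ(formed) = 12200 kJ
ΔH = Σ(broken) − Σ(formed) = 9094 − 12200 = −3106 kJ
For 5× the reaction as written: 5 × (−3106) = −15530 kJ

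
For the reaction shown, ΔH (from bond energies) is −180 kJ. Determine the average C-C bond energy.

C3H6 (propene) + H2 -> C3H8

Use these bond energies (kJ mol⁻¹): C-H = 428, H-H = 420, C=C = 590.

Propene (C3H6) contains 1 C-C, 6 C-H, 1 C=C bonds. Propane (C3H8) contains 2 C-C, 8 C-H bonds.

Let D be the C-C bond energy.
Σ(broken) = 1×D + 6×428 + 1×590 + 1×420 = 3578 + D
Σ(formed) = 2×D + 8×428 = 3424 + 2D
ΔH = Σ(broken) − Σ(formed) = (3578 + D) − (3424 + 2D) = +154 − D
Setting this equal to −180 kJ gives D = 334 kJ/mol.

D(C-C) ≈ 334 kJ/mol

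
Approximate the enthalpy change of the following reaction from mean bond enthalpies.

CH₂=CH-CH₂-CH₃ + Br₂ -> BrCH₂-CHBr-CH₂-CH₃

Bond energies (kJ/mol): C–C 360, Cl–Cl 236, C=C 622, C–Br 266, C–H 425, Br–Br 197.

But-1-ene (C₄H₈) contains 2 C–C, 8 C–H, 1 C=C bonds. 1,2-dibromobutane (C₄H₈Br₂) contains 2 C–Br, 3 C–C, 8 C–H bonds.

Bonds broken (reactants):
  Br–Br: 1 × 197 = 197
  C–C: 2 × 360 = 720
  C–H: 8 × 425 = 3400
  C=C: 1 × 622 = 622
  Σ(broken) = 4939 kJ
Bonds formed (products):
  C–Br: 2 × 266 = 532
  C–C: 3 × 360 = 1080
  C–H: 8 × 425 = 3400
  Σ(formed) = 5012 kJ
ΔH = Σ(broken) − Σ(formed) = 4939 − 5012 = −73 kJ

ΔH ≈ −73 kJ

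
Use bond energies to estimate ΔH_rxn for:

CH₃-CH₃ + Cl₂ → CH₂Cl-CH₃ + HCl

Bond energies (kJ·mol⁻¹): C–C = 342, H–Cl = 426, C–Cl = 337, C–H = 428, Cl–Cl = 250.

ΔH ≈ −85 kJ

Bonds broken (reactants):
  C–C: 1 × 342 = 342
  C–H: 6 × 428 = 2568
  Cl–Cl: 1 × 250 = 250
  Σ(broken) = 3160 kJ
Bonds formed (products):
  C–C: 1 × 342 = 342
  C–Cl: 1 × 337 = 337
  C–H: 5 × 428 = 2140
  H–Cl: 1 × 426 = 426
  Σ(formed) = 3245 kJ
ΔH = Σ(broken) − Σ(formed) = 3160 − 3245 = −85 kJ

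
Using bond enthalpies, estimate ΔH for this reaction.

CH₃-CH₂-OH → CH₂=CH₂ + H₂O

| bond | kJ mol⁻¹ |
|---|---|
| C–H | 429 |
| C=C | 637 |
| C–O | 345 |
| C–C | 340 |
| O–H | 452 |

Bonds broken (reactants):
  C–C: 1 × 340 = 340
  C–H: 5 × 429 = 2145
  C–O: 1 × 345 = 345
  O–H: 1 × 452 = 452
  Σ(broken) = 3282 kJ
Bonds formed (products):
  C–H: 4 × 429 = 1716
  C=C: 1 × 637 = 637
  O–H: 2 × 452 = 904
  Σ(formed) = 3257 kJ
ΔH = Σ(broken) − Σ(formed) = 3282 − 3257 = +25 kJ

ΔH ≈ +25 kJ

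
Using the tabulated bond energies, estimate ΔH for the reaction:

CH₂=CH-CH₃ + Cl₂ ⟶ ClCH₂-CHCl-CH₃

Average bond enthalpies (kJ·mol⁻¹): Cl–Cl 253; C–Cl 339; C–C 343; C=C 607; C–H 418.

ΔH ≈ −161 kJ

Bonds broken (reactants):
  C–C: 1 × 343 = 343
  C–H: 6 × 418 = 2508
  C=C: 1 × 607 = 607
  Cl–Cl: 1 × 253 = 253
  Σ(broken) = 3711 kJ
Bonds formed (products):
  C–C: 2 × 343 = 686
  C–Cl: 2 × 339 = 678
  C–H: 6 × 418 = 2508
  Σ(formed) = 3872 kJ
ΔH = Σ(broken) − Σ(formed) = 3711 − 3872 = −161 kJ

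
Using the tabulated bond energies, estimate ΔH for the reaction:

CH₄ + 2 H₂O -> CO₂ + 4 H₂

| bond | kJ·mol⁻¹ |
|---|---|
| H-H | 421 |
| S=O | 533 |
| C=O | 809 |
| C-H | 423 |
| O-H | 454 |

Bonds broken (reactants):
  C-H: 4 × 423 = 1692
  O-H: 4 × 454 = 1816
  Σ(broken) = 3508 kJ
Bonds formed (products):
  C=O: 2 × 809 = 1618
  H-H: 4 × 421 = 1684
  Σ(formed) = 3302 kJ
ΔH = Σ(broken) − Σ(formed) = 3508 − 3302 = +206 kJ

ΔH ≈ +206 kJ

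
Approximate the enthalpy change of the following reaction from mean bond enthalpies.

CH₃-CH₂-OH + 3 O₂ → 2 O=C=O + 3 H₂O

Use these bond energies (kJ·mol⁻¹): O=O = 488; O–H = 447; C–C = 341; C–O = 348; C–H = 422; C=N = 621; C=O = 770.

Bonds broken (reactants):
  C–C: 1 × 341 = 341
  C–H: 5 × 422 = 2110
  C–O: 1 × 348 = 348
  O–H: 1 × 447 = 447
  O=O: 3 × 488 = 1464
  Σ(broken) = 4710 kJ
Bonds formed (products):
  C=O: 4 × 770 = 3080
  O–H: 6 × 447 = 2682
  Σ(formed) = 5762 kJ
ΔH = Σ(broken) − Σ(formed) = 4710 − 5762 = −1052 kJ

ΔH ≈ −1052 kJ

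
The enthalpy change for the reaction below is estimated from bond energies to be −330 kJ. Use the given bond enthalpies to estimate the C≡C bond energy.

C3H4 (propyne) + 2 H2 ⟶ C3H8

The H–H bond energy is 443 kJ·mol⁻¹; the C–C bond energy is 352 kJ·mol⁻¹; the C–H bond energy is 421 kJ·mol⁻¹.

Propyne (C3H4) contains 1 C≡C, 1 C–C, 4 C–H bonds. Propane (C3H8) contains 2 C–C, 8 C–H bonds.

Let D be the C≡C bond energy.
Σ(broken) = 1×D + 1×352 + 4×421 + 2×443 = 2922 + D
Σ(formed) = 2×352 + 8×421 = 4072
ΔH = Σ(broken) − Σ(formed) = (2922 + D) − (4072) = −1150 + D
Setting this equal to −330 kJ gives D = 820 kJ/mol.

D(C≡C) ≈ 820 kJ/mol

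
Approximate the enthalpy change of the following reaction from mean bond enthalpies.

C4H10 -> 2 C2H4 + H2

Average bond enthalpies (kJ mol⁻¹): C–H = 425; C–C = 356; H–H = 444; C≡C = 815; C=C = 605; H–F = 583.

Bonds broken (reactants):
  C–C: 3 × 356 = 1068
  C–H: 10 × 425 = 4250
  Σ(broken) = 5318 kJ
Bonds formed (products):
  C–H: 8 × 425 = 3400
  C=C: 2 × 605 = 1210
  H–H: 1 × 444 = 444
  Σ(formed) = 5054 kJ
ΔH = Σ(broken) − Σ(formed) = 5318 − 5054 = +264 kJ

ΔH ≈ +264 kJ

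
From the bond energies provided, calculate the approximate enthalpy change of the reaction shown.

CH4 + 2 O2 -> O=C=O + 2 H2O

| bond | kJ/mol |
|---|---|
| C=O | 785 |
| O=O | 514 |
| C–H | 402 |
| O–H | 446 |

Bonds broken (reactants):
  C–H: 4 × 402 = 1608
  O=O: 2 × 514 = 1028
  Σ(broken) = 2636 kJ
Bonds formed (products):
  C=O: 2 × 785 = 1570
  O–H: 4 × 446 = 1784
  Σ(formed) = 3354 kJ
ΔH = Σ(broken) − Σ(formed) = 2636 − 3354 = −718 kJ

ΔH ≈ −718 kJ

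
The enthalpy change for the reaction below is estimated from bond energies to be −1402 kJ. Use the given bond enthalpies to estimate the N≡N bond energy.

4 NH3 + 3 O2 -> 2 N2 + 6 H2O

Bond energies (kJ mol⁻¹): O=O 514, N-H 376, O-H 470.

D(N≡N) ≈ 908 kJ/mol

Let D be the N≡N bond energy.
Σ(broken) = 12×376 + 3×514 = 6054
Σ(formed) = 2×D + 12×470 = 5640 + 2D
ΔH = Σ(broken) − Σ(formed) = (6054) − (5640 + 2D) = +414 − 2D
Setting this equal to −1402 kJ gives 2D = 1816, so D = 908 kJ/mol.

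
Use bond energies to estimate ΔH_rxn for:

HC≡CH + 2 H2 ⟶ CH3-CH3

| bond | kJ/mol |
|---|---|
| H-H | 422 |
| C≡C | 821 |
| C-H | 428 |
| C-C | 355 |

ΔH ≈ −402 kJ

Bonds broken (reactants):
  C≡C: 1 × 821 = 821
  C-H: 2 × 428 = 856
  H-H: 2 × 422 = 844
  Σ(broken) = 2521 kJ
Bonds formed (products):
  C-C: 1 × 355 = 355
  C-H: 6 × 428 = 2568
  Σ(formed) = 2923 kJ
ΔH = Σ(broken) − Σ(formed) = 2521 − 2923 = −402 kJ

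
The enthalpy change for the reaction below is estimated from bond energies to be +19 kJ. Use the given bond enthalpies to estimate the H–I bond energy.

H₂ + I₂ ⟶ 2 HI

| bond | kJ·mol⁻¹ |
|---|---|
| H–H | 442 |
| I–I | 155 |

Let D be the H–I bond energy.
Σ(broken) = 1×442 + 1×155 = 597
Σ(formed) = 2×D = 2D
ΔH = Σ(broken) − Σ(formed) = (597) − (2D) = +597 − 2D
Setting this equal to +19 kJ gives 2D = 578, so D = 289 kJ/mol.

D(H–I) ≈ 289 kJ/mol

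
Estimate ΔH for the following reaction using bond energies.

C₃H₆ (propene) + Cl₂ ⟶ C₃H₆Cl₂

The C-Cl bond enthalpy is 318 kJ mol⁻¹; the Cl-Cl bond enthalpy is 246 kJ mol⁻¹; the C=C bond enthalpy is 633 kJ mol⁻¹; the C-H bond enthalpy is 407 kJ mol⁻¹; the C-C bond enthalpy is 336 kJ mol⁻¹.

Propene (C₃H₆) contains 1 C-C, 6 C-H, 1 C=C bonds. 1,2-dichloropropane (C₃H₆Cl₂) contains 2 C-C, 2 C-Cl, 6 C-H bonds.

Bonds broken (reactants):
  C-C: 1 × 336 = 336
  C-H: 6 × 407 = 2442
  C=C: 1 × 633 = 633
  Cl-Cl: 1 × 246 = 246
  Σ(broken) = 3657 kJ
Bonds formed (products):
  C-C: 2 × 336 = 672
  C-Cl: 2 × 318 = 636
  C-H: 6 × 407 = 2442
  Σ(formed) = 3750 kJ
ΔH = Σ(broken) − Σ(formed) = 3657 − 3750 = −93 kJ

ΔH ≈ −93 kJ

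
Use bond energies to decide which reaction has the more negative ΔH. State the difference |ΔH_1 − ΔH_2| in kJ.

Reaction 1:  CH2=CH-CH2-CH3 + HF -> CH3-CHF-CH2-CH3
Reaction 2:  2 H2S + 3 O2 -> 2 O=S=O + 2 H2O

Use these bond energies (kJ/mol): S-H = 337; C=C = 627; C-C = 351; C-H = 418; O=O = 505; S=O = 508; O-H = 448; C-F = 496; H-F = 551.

Reaction 1:
  Bonds broken (reactants):
    C-C: 2 × 351 = 702
    C-H: 8 × 418 = 3344
    C=C: 1 × 627 = 627
    H-F: 1 × 551 = 551
    Σ(broken) = 5224 kJ
  Bonds formed (products):
    C-C: 3 × 351 = 1053
    C-F: 1 × 496 = 496
    C-H: 9 × 418 = 3762
    Σ(formed) = 5311 kJ
  ΔH_1 = 5224 − 5311 = −87 kJ
Reaction 2:
  Bonds broken (reactants):
    O=O: 3 × 505 = 1515
    S-H: 4 × 337 = 1348
    Σ(broken) = 2863 kJ
  Bonds formed (products):
    O-H: 4 × 448 = 1792
    S=O: 4 × 508 = 2032
    Σ(formed) = 3824 kJ
  ΔH_2 = 2863 − 3824 = −961 kJ
ΔH_1 − ΔH_2 = +874 kJ, so reaction 2 has the more negative ΔH; |ΔH_1 − ΔH_2| = 874 kJ.

Reaction 2, by 874 kJ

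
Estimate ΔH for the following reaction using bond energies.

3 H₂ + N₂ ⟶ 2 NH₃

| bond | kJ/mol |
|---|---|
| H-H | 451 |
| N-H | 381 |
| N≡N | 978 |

ΔH ≈ +45 kJ

Bonds broken (reactants):
  H-H: 3 × 451 = 1353
  N≡N: 1 × 978 = 978
  Σ(broken) = 2331 kJ
Bonds formed (products):
  N-H: 6 × 381 = 2286
  Σ(formed) = 2286 kJ
ΔH = Σ(broken) − Σ(formed) = 2331 − 2286 = +45 kJ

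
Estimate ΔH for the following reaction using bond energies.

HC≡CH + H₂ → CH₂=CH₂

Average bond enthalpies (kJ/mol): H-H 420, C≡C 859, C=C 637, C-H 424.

ΔH ≈ −206 kJ

Bonds broken (reactants):
  C≡C: 1 × 859 = 859
  C-H: 2 × 424 = 848
  H-H: 1 × 420 = 420
  Σ(broken) = 2127 kJ
Bonds formed (products):
  C-H: 4 × 424 = 1696
  C=C: 1 × 637 = 637
  Σ(formed) = 2333 kJ
ΔH = Σ(broken) − Σ(formed) = 2127 − 2333 = −206 kJ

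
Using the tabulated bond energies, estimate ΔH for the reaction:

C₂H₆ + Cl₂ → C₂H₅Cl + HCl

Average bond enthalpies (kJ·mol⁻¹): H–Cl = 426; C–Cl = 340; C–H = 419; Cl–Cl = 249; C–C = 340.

ΔH ≈ −98 kJ

Bonds broken (reactants):
  C–C: 1 × 340 = 340
  C–H: 6 × 419 = 2514
  Cl–Cl: 1 × 249 = 249
  Σ(broken) = 3103 kJ
Bonds formed (products):
  C–C: 1 × 340 = 340
  C–Cl: 1 × 340 = 340
  C–H: 5 × 419 = 2095
  H–Cl: 1 × 426 = 426
  Σ(formed) = 3201 kJ
ΔH = Σ(broken) − Σ(formed) = 3103 − 3201 = −98 kJ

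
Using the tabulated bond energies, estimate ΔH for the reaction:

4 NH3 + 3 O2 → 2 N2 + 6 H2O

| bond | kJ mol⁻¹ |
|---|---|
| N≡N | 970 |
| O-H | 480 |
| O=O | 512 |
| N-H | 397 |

ΔH ≈ −1400 kJ

Bonds broken (reactants):
  N-H: 12 × 397 = 4764
  O=O: 3 × 512 = 1536
  Σ(broken) = 6300 kJ
Bonds formed (products):
  N≡N: 2 × 970 = 1940
  O-H: 12 × 480 = 5760
  Σ(formed) = 7700 kJ
ΔH = Σ(broken) − Σ(formed) = 6300 − 7700 = −1400 kJ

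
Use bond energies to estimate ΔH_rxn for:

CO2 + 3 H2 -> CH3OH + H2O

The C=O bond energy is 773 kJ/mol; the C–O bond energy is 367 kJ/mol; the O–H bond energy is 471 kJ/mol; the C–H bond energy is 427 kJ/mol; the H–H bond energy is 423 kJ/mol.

ΔH ≈ −246 kJ

Bonds broken (reactants):
  C=O: 2 × 773 = 1546
  H–H: 3 × 423 = 1269
  Σ(broken) = 2815 kJ
Bonds formed (products):
  C–H: 3 × 427 = 1281
  C–O: 1 × 367 = 367
  O–H: 3 × 471 = 1413
  Σ(formed) = 3061 kJ
ΔH = Σ(broken) − Σ(formed) = 2815 − 3061 = −246 kJ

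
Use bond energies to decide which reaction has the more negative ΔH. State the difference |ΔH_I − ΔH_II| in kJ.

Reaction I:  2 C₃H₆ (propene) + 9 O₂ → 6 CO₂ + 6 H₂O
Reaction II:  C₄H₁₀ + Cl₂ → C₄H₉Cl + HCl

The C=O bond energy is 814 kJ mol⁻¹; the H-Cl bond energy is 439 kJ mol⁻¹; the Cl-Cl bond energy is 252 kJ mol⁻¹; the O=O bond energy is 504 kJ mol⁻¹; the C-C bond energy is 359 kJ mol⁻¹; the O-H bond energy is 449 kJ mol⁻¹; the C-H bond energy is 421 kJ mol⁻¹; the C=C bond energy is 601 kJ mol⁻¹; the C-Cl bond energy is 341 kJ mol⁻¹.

Reaction I:
  Bonds broken (reactants):
    C-C: 2 × 359 = 718
    C-H: 12 × 421 = 5052
    C=C: 2 × 601 = 1202
    O=O: 9 × 504 = 4536
    Σ(broken) = 11508 kJ
  Bonds formed (products):
    C=O: 12 × 814 = 9768
    O-H: 12 × 449 = 5388
    Σ(formed) = 15156 kJ
  ΔH_I = 11508 − 15156 = −3648 kJ
Reaction II:
  Bonds broken (reactants):
    C-C: 3 × 359 = 1077
    C-H: 10 × 421 = 4210
    Cl-Cl: 1 × 252 = 252
    Σ(broken) = 5539 kJ
  Bonds formed (products):
    C-C: 3 × 359 = 1077
    C-Cl: 1 × 341 = 341
    C-H: 9 × 421 = 3789
    H-Cl: 1 × 439 = 439
    Σ(formed) = 5646 kJ
  ΔH_II = 5539 − 5646 = −107 kJ
ΔH_I − ΔH_II = −3541 kJ, so reaction I has the more negative ΔH; |ΔH_I − ΔH_II| = 3541 kJ.

Reaction I, by 3541 kJ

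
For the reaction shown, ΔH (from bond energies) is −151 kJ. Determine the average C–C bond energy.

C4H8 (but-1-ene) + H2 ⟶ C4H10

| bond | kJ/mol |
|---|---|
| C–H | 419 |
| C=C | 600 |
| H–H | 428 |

Let D be the C–C bond energy.
Σ(broken) = 2×D + 8×419 + 1×600 + 1×428 = 4380 + 2D
Σ(formed) = 3×D + 10×419 = 4190 + 3D
ΔH = Σ(broken) − Σ(formed) = (4380 + 2D) − (4190 + 3D) = +190 − D
Setting this equal to −151 kJ gives D = 341 kJ/mol.

D(C–C) ≈ 341 kJ/mol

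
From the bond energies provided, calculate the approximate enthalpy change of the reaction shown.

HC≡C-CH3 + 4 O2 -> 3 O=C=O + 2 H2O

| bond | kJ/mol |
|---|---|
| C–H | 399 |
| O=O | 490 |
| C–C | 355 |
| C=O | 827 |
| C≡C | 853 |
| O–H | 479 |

Bonds broken (reactants):
  C≡C: 1 × 853 = 853
  C–C: 1 × 355 = 355
  C–H: 4 × 399 = 1596
  O=O: 4 × 490 = 1960
  Σ(broken) = 4764 kJ
Bonds formed (products):
  C=O: 6 × 827 = 4962
  O–H: 4 × 479 = 1916
  Σ(formed) = 6878 kJ
ΔH = Σ(broken) − Σ(formed) = 4764 − 6878 = −2114 kJ

ΔH ≈ −2114 kJ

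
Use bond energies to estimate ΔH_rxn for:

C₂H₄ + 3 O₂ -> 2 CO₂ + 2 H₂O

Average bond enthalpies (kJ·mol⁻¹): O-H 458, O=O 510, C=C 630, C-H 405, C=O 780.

Bonds broken (reactants):
  C-H: 4 × 405 = 1620
  C=C: 1 × 630 = 630
  O=O: 3 × 510 = 1530
  Σ(broken) = 3780 kJ
Bonds formed (products):
  C=O: 4 × 780 = 3120
  O-H: 4 × 458 = 1832
  Σ(formed) = 4952 kJ
ΔH = Σ(broken) − Σ(formed) = 3780 − 4952 = −1172 kJ

ΔH ≈ −1172 kJ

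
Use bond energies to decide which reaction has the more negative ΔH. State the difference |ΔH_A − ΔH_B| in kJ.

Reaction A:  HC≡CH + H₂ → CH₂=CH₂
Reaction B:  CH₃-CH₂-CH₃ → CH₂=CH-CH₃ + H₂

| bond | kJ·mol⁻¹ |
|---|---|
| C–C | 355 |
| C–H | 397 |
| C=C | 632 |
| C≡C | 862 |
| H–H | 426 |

Reaction A:
  Bonds broken (reactants):
    C≡C: 1 × 862 = 862
    C–H: 2 × 397 = 794
    H–H: 1 × 426 = 426
    Σ(broken) = 2082 kJ
  Bonds formed (products):
    C–H: 4 × 397 = 1588
    C=C: 1 × 632 = 632
    Σ(formed) = 2220 kJ
  ΔH_A = 2082 − 2220 = −138 kJ
Reaction B:
  Bonds broken (reactants):
    C–C: 2 × 355 = 710
    C–H: 8 × 397 = 3176
    Σ(broken) = 3886 kJ
  Bonds formed (products):
    C–C: 1 × 355 = 355
    C–H: 6 × 397 = 2382
    C=C: 1 × 632 = 632
    H–H: 1 × 426 = 426
    Σ(formed) = 3795 kJ
  ΔH_B = 3886 − 3795 = +91 kJ
ΔH_A − ΔH_B = −229 kJ, so reaction A has the more negative ΔH; |ΔH_A − ΔH_B| = 229 kJ.

Reaction A, by 229 kJ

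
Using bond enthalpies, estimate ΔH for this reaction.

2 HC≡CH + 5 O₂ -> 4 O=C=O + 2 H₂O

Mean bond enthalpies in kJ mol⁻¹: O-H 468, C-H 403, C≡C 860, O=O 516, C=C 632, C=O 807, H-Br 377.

Bonds broken (reactants):
  C≡C: 2 × 860 = 1720
  C-H: 4 × 403 = 1612
  O=O: 5 × 516 = 2580
  Σ(broken) = 5912 kJ
Bonds formed (products):
  C=O: 8 × 807 = 6456
  O-H: 4 × 468 = 1872
  Σ(formed) = 8328 kJ
ΔH = Σ(broken) − Σ(formed) = 5912 − 8328 = −2416 kJ

ΔH ≈ −2416 kJ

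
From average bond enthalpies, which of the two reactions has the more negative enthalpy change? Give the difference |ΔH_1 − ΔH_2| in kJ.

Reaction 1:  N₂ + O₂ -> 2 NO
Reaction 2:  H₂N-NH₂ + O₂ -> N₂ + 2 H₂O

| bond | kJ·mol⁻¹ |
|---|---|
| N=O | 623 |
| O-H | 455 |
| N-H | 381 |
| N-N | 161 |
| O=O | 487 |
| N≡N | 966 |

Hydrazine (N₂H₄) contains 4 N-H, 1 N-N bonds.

Reaction 2, by 821 kJ

Reaction 1:
  Bonds broken (reactants):
    N≡N: 1 × 966 = 966
    O=O: 1 × 487 = 487
    Σ(broken) = 1453 kJ
  Bonds formed (products):
    N=O: 2 × 623 = 1246
    Σ(formed) = 1246 kJ
  ΔH_1 = 1453 − 1246 = +207 kJ
Reaction 2:
  Bonds broken (reactants):
    N-H: 4 × 381 = 1524
    N-N: 1 × 161 = 161
    O=O: 1 × 487 = 487
    Σ(broken) = 2172 kJ
  Bonds formed (products):
    N≡N: 1 × 966 = 966
    O-H: 4 × 455 = 1820
    Σ(formed) = 2786 kJ
  ΔH_2 = 2172 − 2786 = −614 kJ
ΔH_1 − ΔH_2 = +821 kJ, so reaction 2 has the more negative ΔH; |ΔH_1 − ΔH_2| = 821 kJ.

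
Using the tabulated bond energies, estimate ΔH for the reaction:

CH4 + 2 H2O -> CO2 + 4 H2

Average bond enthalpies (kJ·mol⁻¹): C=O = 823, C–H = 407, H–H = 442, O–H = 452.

ΔH ≈ +22 kJ

Bonds broken (reactants):
  C–H: 4 × 407 = 1628
  O–H: 4 × 452 = 1808
  Σ(broken) = 3436 kJ
Bonds formed (products):
  C=O: 2 × 823 = 1646
  H–H: 4 × 442 = 1768
  Σ(formed) = 3414 kJ
ΔH = Σ(broken) − Σ(formed) = 3436 − 3414 = +22 kJ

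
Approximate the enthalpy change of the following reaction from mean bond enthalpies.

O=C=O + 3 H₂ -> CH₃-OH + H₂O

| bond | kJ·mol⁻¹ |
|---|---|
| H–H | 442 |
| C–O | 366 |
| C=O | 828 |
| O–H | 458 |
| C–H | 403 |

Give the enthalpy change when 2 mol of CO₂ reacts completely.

Bonds broken (reactants):
  C=O: 2 × 828 = 1656
  H–H: 3 × 442 = 1326
  Σ(broken) = 2982 kJ
Bonds formed (products):
  C–H: 3 × 403 = 1209
  C–O: 1 × 366 = 366
  O–H: 3 × 458 = 1374
  Σ(formed) = 2949 kJ
ΔH = Σ(broken) − Σ(formed) = 2982 − 2949 = +33 kJ
For 2× the reaction as written: 2 × (+33) = +66 kJ

ΔH = +66 kJ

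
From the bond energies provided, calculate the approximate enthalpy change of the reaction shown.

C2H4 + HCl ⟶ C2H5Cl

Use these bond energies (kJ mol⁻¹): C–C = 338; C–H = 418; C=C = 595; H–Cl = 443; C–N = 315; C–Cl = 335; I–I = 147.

Bonds broken (reactants):
  C–H: 4 × 418 = 1672
  C=C: 1 × 595 = 595
  H–Cl: 1 × 443 = 443
  Σ(broken) = 2710 kJ
Bonds formed (products):
  C–C: 1 × 338 = 338
  C–Cl: 1 × 335 = 335
  C–H: 5 × 418 = 2090
  Σ(formed) = 2763 kJ
ΔH = Σ(broken) − Σ(formed) = 2710 − 2763 = −53 kJ

ΔH ≈ −53 kJ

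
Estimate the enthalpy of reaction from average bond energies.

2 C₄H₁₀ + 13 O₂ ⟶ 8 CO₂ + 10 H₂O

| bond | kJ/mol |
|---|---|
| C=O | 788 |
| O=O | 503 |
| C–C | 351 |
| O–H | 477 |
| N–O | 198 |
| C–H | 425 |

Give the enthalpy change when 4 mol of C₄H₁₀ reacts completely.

ΔH = −10006 kJ

Bonds broken (reactants):
  C–C: 6 × 351 = 2106
  C–H: 20 × 425 = 8500
  O=O: 13 × 503 = 6539
  Σ(broken) = 17145 kJ
Bonds formed (products):
  C=O: 16 × 788 = 12608
  O–H: 20 × 477 = 9540
  Σ(formed) = 22148 kJ
ΔH = Σ(broken) − Σ(formed) = 17145 − 22148 = −5003 kJ
For 2× the reaction as written: 2 × (−5003) = −10006 kJ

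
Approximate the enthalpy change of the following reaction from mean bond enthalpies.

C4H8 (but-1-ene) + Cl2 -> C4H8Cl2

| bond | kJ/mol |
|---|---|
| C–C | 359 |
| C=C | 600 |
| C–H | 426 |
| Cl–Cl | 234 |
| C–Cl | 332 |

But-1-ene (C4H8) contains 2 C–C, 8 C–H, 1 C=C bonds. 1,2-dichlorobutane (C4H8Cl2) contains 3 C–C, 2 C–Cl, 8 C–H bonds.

Bonds broken (reactants):
  C–C: 2 × 359 = 718
  C–H: 8 × 426 = 3408
  C=C: 1 × 600 = 600
  Cl–Cl: 1 × 234 = 234
  Σ(broken) = 4960 kJ
Bonds formed (products):
  C–C: 3 × 359 = 1077
  C–Cl: 2 × 332 = 664
  C–H: 8 × 426 = 3408
  Σ(formed) = 5149 kJ
ΔH = Σ(broken) − Σ(formed) = 4960 − 5149 = −189 kJ

ΔH ≈ −189 kJ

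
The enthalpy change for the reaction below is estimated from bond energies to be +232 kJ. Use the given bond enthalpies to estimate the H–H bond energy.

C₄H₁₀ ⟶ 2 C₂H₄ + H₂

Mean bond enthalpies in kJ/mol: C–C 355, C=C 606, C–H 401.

D(H–H) ≈ 423 kJ/mol

Let D be the H–H bond energy.
Σ(broken) = 3×355 + 10×401 = 5075
Σ(formed) = 8×401 + 2×606 + 1×D = 4420 + D
ΔH = Σ(broken) − Σ(formed) = (5075) − (4420 + D) = +655 − D
Setting this equal to +232 kJ gives D = 423 kJ/mol.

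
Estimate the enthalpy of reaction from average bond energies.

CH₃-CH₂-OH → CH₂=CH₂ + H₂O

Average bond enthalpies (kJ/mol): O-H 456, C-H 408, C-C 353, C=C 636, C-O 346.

Bonds broken (reactants):
  C-C: 1 × 353 = 353
  C-H: 5 × 408 = 2040
  C-O: 1 × 346 = 346
  O-H: 1 × 456 = 456
  Σ(broken) = 3195 kJ
Bonds formed (products):
  C-H: 4 × 408 = 1632
  C=C: 1 × 636 = 636
  O-H: 2 × 456 = 912
  Σ(formed) = 3180 kJ
ΔH = Σ(broken) − Σ(formed) = 3195 − 3180 = +15 kJ

ΔH ≈ +15 kJ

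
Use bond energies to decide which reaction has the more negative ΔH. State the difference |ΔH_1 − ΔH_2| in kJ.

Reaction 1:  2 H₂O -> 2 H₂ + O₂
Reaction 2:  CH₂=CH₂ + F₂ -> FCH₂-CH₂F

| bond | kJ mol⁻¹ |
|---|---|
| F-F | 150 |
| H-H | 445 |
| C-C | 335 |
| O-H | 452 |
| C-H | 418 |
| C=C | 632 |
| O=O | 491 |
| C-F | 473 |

Reaction 1:
  Bonds broken (reactants):
    O-H: 4 × 452 = 1808
    Σ(broken) = 1808 kJ
  Bonds formed (products):
    H-H: 2 × 445 = 890
    O=O: 1 × 491 = 491
    Σ(formed) = 1381 kJ
  ΔH_1 = 1808 − 1381 = +427 kJ
Reaction 2:
  Bonds broken (reactants):
    C-H: 4 × 418 = 1672
    C=C: 1 × 632 = 632
    F-F: 1 × 150 = 150
    Σ(broken) = 2454 kJ
  Bonds formed (products):
    C-C: 1 × 335 = 335
    C-F: 2 × 473 = 946
    C-H: 4 × 418 = 1672
    Σ(formed) = 2953 kJ
  ΔH_2 = 2454 − 2953 = −499 kJ
ΔH_1 − ΔH_2 = +926 kJ, so reaction 2 has the more negative ΔH; |ΔH_1 − ΔH_2| = 926 kJ.

Reaction 2, by 926 kJ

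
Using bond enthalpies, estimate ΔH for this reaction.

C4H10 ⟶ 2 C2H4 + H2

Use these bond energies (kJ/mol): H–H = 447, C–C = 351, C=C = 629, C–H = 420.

ΔH ≈ +188 kJ

Bonds broken (reactants):
  C–C: 3 × 351 = 1053
  C–H: 10 × 420 = 4200
  Σ(broken) = 5253 kJ
Bonds formed (products):
  C–H: 8 × 420 = 3360
  C=C: 2 × 629 = 1258
  H–H: 1 × 447 = 447
  Σ(formed) = 5065 kJ
ΔH = Σ(broken) − Σ(formed) = 5253 − 5065 = +188 kJ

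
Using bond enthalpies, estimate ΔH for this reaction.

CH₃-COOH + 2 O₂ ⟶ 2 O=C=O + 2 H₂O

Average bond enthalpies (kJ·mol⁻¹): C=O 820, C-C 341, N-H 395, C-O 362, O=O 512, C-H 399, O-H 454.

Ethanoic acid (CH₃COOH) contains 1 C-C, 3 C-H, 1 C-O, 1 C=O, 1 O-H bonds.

Bonds broken (reactants):
  C-C: 1 × 341 = 341
  C-H: 3 × 399 = 1197
  C-O: 1 × 362 = 362
  C=O: 1 × 820 = 820
  O-H: 1 × 454 = 454
  O=O: 2 × 512 = 1024
  Σ(broken) = 4198 kJ
Bonds formed (products):
  C=O: 4 × 820 = 3280
  O-H: 4 × 454 = 1816
  Σ(formed) = 5096 kJ
ΔH = Σ(broken) − Σ(formed) = 4198 − 5096 = −898 kJ

ΔH ≈ −898 kJ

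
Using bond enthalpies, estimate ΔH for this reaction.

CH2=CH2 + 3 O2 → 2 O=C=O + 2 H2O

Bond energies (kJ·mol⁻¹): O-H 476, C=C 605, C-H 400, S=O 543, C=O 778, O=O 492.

Bonds broken (reactants):
  C-H: 4 × 400 = 1600
  C=C: 1 × 605 = 605
  O=O: 3 × 492 = 1476
  Σ(broken) = 3681 kJ
Bonds formed (products):
  C=O: 4 × 778 = 3112
  O-H: 4 × 476 = 1904
  Σ(formed) = 5016 kJ
ΔH = Σ(broken) − Σ(formed) = 3681 − 5016 = −1335 kJ

ΔH ≈ −1335 kJ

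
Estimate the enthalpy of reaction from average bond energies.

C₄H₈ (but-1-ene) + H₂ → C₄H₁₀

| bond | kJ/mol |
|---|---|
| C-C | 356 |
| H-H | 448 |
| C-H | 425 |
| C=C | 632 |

ΔH ≈ −126 kJ

Bonds broken (reactants):
  C-C: 2 × 356 = 712
  C-H: 8 × 425 = 3400
  C=C: 1 × 632 = 632
  H-H: 1 × 448 = 448
  Σ(broken) = 5192 kJ
Bonds formed (products):
  C-C: 3 × 356 = 1068
  C-H: 10 × 425 = 4250
  Σ(formed) = 5318 kJ
ΔH = Σ(broken) − Σ(formed) = 5192 − 5318 = −126 kJ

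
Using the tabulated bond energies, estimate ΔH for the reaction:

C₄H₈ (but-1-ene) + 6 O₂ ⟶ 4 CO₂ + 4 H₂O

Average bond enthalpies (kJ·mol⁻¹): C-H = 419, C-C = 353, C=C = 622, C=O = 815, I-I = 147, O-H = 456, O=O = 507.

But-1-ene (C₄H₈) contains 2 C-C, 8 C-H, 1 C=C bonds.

Bonds broken (reactants):
  C-C: 2 × 353 = 706
  C-H: 8 × 419 = 3352
  C=C: 1 × 622 = 622
  O=O: 6 × 507 = 3042
  Σ(broken) = 7722 kJ
Bonds formed (products):
  C=O: 8 × 815 = 6520
  O-H: 8 × 456 = 3648
  Σ(formed) = 10168 kJ
ΔH = Σ(broken) − Σ(formed) = 7722 − 10168 = −2446 kJ

ΔH ≈ −2446 kJ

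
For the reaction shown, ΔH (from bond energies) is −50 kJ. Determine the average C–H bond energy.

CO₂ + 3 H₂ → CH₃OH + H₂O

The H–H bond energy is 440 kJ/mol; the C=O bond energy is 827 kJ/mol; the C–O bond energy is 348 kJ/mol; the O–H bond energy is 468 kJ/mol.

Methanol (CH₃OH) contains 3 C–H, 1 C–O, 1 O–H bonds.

Let D be the C–H bond energy.
Σ(broken) = 2×827 + 3×440 = 2974
Σ(formed) = 3×D + 1×348 + 3×468 = 1752 + 3D
ΔH = Σ(broken) − Σ(formed) = (2974) − (1752 + 3D) = +1222 − 3D
Setting this equal to −50 kJ gives 3D = 1272, so D = 424 kJ/mol.

D(C–H) ≈ 424 kJ/mol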